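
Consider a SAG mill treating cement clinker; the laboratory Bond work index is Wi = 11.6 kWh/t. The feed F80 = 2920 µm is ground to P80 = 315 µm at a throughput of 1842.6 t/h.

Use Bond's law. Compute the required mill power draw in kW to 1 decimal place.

Bond: W = 10·Wi·(1/√P80 − 1/√F80)
W = 10·11.6·(1/√315 − 1/√2920) = 10·11.6·(0.037838) = 4.3892 kWh/t
Power = W × throughput = 4.3892 kWh/t × 1842.6 t/h = 8087.5 kW

P = 8087.5 kW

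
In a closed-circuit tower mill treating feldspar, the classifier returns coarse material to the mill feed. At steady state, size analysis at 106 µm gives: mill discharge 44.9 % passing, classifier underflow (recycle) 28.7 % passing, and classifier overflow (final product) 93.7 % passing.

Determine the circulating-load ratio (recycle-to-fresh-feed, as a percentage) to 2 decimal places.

Classifier node, passing 106 µm:
(1+r)·d = r·u + o ⇒ r = (o−d)/(d−u)
r = (93.7 − 44.9)/(44.9 − 28.7) = 48.8/16.2 = 3.0123
CL = 100·r = 301.23 %

CL = 301.23 %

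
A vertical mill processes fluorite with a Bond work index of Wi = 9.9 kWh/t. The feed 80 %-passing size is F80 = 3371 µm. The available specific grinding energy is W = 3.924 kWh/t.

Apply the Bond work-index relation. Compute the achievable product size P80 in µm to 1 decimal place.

W = 10·Wi·[P80^(−½) − F80^(−½)]
P80^-0.5 = F80^-0.5 + W/(10 Wi)
  = 3.9240/(10·9.9) + 1/√3371 = 0.039636 + 0.017223 = 0.056860
P80 = (1/0.056860)² = 17.5871² = 309.31 µm

P80 = 309.3 µm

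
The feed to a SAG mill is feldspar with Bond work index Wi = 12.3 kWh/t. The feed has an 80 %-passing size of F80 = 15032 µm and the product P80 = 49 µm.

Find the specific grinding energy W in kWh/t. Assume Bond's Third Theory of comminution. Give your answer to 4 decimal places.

W = 10 Wi (P80^-0.5 − F80^-0.5)
1/√49 = 0.142857;  1/√15032 = 0.008156
W = 10·12.3·(0.142857 − 0.008156) = 16.5682 kWh/t

W = 16.5682 kWh/t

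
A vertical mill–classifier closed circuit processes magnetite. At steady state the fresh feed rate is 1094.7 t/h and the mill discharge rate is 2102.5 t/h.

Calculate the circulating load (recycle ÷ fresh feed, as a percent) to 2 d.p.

Discharge = new feed + return, hence
R = M − F = 2102.5 − 1094.7 = 1007.8 t/h
CL = 100·R/F = 100·1007.8/1094.7 = 92.06 %

CL = 92.06 %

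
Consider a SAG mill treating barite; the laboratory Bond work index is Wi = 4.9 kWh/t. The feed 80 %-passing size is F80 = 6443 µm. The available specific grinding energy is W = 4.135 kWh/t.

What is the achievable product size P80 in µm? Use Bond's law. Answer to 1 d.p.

Bond: W = 10·Wi·(1/√P80 − 1/√F80)
⇒ 1/√P80 = W/(10 Wi) + 1/√F80
  = 4.1350/(10·4.9) + 1/√6443 = 0.084388 + 0.012458 = 0.096846
P80 = (1/0.096846)² = 10.3257² = 106.62 µm

P80 = 106.6 µm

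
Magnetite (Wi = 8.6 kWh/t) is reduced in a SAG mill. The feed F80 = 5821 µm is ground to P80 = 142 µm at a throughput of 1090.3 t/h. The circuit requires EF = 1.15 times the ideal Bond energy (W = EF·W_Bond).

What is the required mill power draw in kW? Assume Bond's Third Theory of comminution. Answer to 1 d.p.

P = 7635.6 kW

W = 10 Wi (P80^-0.5 − F80^-0.5)
W = 10·8.6·(1/√142 − 1/√5821) = 10·8.6·(0.070811) = 6.0898 kWh/t
With EF = 1.15: W = 6.0898·1.15 = 7.0032 kWh/t
P_mill = W·ṁ = 7.0032·1090.3 = 7635.6 kW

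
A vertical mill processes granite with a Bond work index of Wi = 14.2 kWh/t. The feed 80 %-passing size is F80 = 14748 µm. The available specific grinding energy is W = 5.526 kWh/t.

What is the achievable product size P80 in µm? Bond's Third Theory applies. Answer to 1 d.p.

Bond:  W = 10 Wi (1/√P − 1/√F)
1/√P80 = 1/√F80 + W/(10·Wi)
  = 5.5260/(10·14.2) + 1/√14748 = 0.038915 + 0.008234 = 0.047150
P80 = (1/0.047150)² = 21.2089² = 449.82 µm

P80 = 449.8 µm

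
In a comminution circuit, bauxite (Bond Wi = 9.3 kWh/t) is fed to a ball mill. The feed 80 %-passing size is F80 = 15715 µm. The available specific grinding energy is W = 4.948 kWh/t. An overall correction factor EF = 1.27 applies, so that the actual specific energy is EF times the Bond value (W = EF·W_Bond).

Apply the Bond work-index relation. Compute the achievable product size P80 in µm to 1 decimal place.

P80 = 402.1 µm

W = 10·Wi·[P80^(−½) − F80^(−½)]
W_Bond = W / EF = 4.948 / 1.27 = 3.8961 kWh/t
⇒ 1/√P80 = W_Bond/(10 Wi) + 1/√F80
  = 3.8961/(10·9.3) + 1/√15715 = 0.041893 + 0.007977 = 0.049870
P80 = (1/0.049870)² = 20.0521² = 402.08 µm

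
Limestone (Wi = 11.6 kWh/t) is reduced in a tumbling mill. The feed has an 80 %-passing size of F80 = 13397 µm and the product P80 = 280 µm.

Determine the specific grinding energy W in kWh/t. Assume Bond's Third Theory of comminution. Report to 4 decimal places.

Bond:  W = 10 Wi (1/√P − 1/√F)
1/√280 = 0.059761;  1/√13397 = 0.008640
W = 10·11.6·(0.059761 − 0.008640) = 5.9301 kWh/t

W = 5.9301 kWh/t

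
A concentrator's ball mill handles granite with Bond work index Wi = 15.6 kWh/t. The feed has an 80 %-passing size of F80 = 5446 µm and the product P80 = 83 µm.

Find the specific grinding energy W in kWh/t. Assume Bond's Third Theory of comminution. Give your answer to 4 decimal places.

W = 15.0093 kWh/t

W = 10 Wi / √P80 − 10 Wi / √F80
1/√83 = 0.109764;  1/√5446 = 0.013551
W = 10·15.6·(0.109764 − 0.013551) = 15.0093 kWh/t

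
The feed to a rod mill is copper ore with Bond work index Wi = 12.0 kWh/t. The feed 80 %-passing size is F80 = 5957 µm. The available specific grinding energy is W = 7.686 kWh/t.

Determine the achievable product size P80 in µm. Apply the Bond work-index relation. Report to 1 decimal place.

W = 10 Wi (P80^-0.5 − F80^-0.5)
P80^(−½) = W/(10 Wi) + F80^(−½)
  = 7.6860/(10·12.0) + 1/√5957 = 0.064050 + 0.012956 = 0.077006
P80 = (1/0.077006)² = 12.9859² = 168.63 µm

P80 = 168.6 µm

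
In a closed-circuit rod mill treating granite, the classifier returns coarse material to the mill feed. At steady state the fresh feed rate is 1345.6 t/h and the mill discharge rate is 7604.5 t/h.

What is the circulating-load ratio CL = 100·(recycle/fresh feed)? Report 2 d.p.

M = F + R at steady state, so:
R = M − F = 7604.5 − 1345.6 = 6258.9 t/h
CL = 100·R/F = 100·6258.9/1345.6 = 465.14 %

CL = 465.14 %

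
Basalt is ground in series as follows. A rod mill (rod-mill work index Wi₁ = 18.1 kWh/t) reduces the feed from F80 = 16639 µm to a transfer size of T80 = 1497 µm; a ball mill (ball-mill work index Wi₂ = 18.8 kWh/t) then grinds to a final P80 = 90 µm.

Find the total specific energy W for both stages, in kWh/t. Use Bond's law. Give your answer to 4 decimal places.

Bond: W = 10·Wi·(1/√P80 − 1/√F80)
Stage 1 (16639→1497 µm, Wi₁=18.1): W₁ = 10·18.1·(0.025846 − 0.007752) = 3.2749 kWh/t
Stage 2 (1497→90 µm, Wi₂=18.8): W₂ = 10·18.8·(0.105409 − 0.025846) = 14.9579 kWh/t
W = W₁ + W₂ = 3.2749 + 14.9579 = 18.2328 kWh/t

W = 18.2328 kWh/t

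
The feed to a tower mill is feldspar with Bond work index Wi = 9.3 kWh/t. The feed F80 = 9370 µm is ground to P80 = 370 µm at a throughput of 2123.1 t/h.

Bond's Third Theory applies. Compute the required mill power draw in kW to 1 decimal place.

Bond: W = 10·Wi·(1/√P80 − 1/√F80)
W = 10·9.3·(1/√370 − 1/√9370) = 10·9.3·(0.041657) = 3.8741 kWh/t
P_mill = W·ṁ = 3.8741·2123.1 = 8225.1 kW

P = 8225.1 kW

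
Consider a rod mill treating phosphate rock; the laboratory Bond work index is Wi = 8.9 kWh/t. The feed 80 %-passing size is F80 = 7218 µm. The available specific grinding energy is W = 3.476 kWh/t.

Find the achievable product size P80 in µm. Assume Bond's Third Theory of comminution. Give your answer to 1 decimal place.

W = 10·Wi·(P80^(-½) − F80^(-½))
P80^-0.5 = F80^-0.5 + W/(10 Wi)
  = 3.4760/(10·8.9) + 1/√7218 = 0.039056 + 0.011770 = 0.050827
P80 = (1/0.050827)² = 19.6747² = 387.10 µm

P80 = 387.1 µm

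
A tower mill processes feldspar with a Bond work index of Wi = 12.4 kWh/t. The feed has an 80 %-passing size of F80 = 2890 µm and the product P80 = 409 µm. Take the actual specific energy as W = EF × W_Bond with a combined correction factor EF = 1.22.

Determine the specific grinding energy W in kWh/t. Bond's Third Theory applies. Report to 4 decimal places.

Bond:  W = 10 Wi (1/√P − 1/√F)
1/√409 = 0.049447;  1/√2890 = 0.018602
W = 10·12.4·(0.049447 − 0.018602) = 3.8248 kWh/t
Corrected W = EF·W_Bond = 1.22·3.8248 = 4.6663 kWh/t

W = 4.6663 kWh/t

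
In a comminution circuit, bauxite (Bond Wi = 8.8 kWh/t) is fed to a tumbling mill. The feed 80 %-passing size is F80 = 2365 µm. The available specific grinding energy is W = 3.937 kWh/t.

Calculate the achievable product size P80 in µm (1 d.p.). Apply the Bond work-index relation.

P80 = 234.5 µm

W = 10 Wi (P80^-0.5 − F80^-0.5)
P80^-0.5 = F80^-0.5 + W/(10 Wi)
  = 3.9370/(10·8.8) + 1/√2365 = 0.044739 + 0.020563 = 0.065302
P80 = (1/0.065302)² = 15.3136² = 234.51 µm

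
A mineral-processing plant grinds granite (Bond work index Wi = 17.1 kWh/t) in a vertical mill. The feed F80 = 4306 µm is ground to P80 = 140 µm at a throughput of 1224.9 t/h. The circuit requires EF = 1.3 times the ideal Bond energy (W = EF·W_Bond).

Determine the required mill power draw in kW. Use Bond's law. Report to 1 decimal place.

W = 10 Wi (1/√P80 − 1/√F80)  [Bond]
W = 10·17.1·(1/√140 − 1/√4306) = 10·17.1·(0.069276) = 11.8462 kWh/t
Apply correction: 11.8462 × 1.3 = 15.4001 kWh/t
P = W·T = 15.4001·1224.9 = 18863.6 kW

P = 18863.6 kW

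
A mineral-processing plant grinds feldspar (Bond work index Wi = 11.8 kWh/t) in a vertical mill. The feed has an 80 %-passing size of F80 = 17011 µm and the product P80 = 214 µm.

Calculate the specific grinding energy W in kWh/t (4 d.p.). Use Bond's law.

W = 7.1616 kWh/t

W = 10 Wi / √P80 − 10 Wi / √F80
1/√214 = 0.068359;  1/√17011 = 0.007667
W = 10·11.8·(0.068359 − 0.007667) = 7.1616 kWh/t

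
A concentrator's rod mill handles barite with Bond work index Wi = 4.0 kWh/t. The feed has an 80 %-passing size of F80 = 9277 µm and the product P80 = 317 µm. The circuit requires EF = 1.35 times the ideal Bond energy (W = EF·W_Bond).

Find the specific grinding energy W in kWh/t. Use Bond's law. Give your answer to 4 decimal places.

W = 10 Wi / √P80 − 10 Wi / √F80
1/√317 = 0.056166;  1/√9277 = 0.010382
W = 10·4.0·(0.056166 − 0.010382) = 1.8313 kWh/t
Corrected W = EF·W_Bond = 1.35·1.8313 = 2.4723 kWh/t

W = 2.4723 kWh/t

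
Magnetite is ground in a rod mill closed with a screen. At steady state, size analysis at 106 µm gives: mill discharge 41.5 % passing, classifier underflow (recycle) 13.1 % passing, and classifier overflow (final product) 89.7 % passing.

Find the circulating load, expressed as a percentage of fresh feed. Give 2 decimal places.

Mass balance on the −106 µm fraction:
r = (o − d)/(d − u)
r = (89.7 − 41.5)/(41.5 − 13.1) = 48.2/28.4 = 1.6972
CL = 100·r = 169.72 %

CL = 169.72 %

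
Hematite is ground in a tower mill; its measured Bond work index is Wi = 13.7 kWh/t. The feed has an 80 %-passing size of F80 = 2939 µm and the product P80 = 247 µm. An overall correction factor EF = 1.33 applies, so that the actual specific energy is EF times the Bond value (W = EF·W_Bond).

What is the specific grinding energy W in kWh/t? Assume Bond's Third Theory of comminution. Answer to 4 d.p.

W = 8.2327 kWh/t

W = 10·Wi·[P80^(−½) − F80^(−½)]
1/√247 = 0.063628;  1/√2939 = 0.018446
W = 10·13.7·(0.063628 − 0.018446) = 6.1900 kWh/t
W_actual = 1.33 × 6.1900 = 8.2327 kWh/t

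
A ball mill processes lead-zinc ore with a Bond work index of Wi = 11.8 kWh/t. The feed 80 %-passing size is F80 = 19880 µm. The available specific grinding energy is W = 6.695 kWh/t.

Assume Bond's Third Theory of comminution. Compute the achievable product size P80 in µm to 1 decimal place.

Bond: W = 10·Wi·(1/√P80 − 1/√F80)
⇒ 1/√P80 = W/(10 Wi) + 1/√F80
  = 6.6950/(10·11.8) + 1/√19880 = 0.056737 + 0.007092 = 0.063830
P80 = (1/0.063830)² = 15.6667² = 245.45 µm

P80 = 245.4 µm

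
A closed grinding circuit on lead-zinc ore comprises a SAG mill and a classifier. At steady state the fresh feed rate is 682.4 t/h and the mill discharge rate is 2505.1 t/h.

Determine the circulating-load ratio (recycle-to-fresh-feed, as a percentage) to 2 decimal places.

CL = 267.10 %

Discharge = new feed + return, hence
R = M − F = 2505.1 − 682.4 = 1822.7 t/h
CL = 100·R/F = 100·1822.7/682.4 = 267.10 %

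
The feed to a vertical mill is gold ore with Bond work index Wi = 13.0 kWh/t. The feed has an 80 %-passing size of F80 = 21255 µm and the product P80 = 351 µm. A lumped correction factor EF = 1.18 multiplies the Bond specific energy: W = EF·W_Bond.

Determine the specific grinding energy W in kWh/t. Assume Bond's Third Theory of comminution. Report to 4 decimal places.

W = 10 Wi / √P80 − 10 Wi / √F80
1/√351 = 0.053376;  1/√21255 = 0.006859
W = 10·13.0·(0.053376 − 0.006859) = 6.0472 kWh/t
With EF = 1.18: W = 6.0472·1.18 = 7.1357 kWh/t

W = 7.1357 kWh/t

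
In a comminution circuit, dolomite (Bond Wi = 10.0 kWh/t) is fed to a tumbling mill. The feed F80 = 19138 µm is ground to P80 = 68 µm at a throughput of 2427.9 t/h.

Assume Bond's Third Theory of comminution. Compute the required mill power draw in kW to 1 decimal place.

W = 10 Wi (1/√P80 − 1/√F80)  [Bond]
W = 10·10.0·(1/√68 − 1/√19138) = 10·10.0·(0.114039) = 11.4039 kWh/t
Mill draw = 11.4039 × 2427.9 = 27687.6 kW

P = 27687.6 kW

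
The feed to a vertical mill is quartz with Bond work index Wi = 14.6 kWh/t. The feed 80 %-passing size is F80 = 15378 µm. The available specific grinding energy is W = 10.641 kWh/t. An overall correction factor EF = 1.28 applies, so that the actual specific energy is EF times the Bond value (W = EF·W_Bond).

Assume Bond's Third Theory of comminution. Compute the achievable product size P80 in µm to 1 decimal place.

P80 = 236.7 µm

W = 10 Wi (P80^-0.5 − F80^-0.5)
W_Bond = W / EF = 10.641 / 1.28 = 8.3133 kWh/t
1/√P80 = 1/√F80 + W_Bond/(10·Wi)
  = 8.3133/(10·14.6) + 1/√15378 = 0.056940 + 0.008064 = 0.065004
P80 = (1/0.065004)² = 15.3836² = 236.66 µm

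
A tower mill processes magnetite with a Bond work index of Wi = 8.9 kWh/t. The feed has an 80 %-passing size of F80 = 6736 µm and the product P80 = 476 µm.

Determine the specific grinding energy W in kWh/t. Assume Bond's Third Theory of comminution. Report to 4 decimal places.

W = 2.9949 kWh/t

W = 10 Wi (P80^-0.5 − F80^-0.5)
1/√476 = 0.045835;  1/√6736 = 0.012184
W = 10·8.9·(0.045835 − 0.012184) = 2.9949 kWh/t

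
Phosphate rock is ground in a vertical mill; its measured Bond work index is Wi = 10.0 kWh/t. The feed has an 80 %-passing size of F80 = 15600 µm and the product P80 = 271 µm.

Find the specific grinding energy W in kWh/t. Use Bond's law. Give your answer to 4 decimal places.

W = 5.2739 kWh/t

W = 10 Wi (P80^-0.5 − F80^-0.5)
1/√271 = 0.060746;  1/√15600 = 0.008006
W = 10·10.0·(0.060746 − 0.008006) = 5.2739 kWh/t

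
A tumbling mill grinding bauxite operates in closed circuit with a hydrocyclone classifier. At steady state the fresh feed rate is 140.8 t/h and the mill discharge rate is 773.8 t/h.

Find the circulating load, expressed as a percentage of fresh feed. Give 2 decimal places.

Steady state: M = F + R.
R = M − F = 773.8 − 140.8 = 633.0 t/h
CL = 100·R/F = 100·633.0/140.8 = 449.57 %

CL = 449.57 %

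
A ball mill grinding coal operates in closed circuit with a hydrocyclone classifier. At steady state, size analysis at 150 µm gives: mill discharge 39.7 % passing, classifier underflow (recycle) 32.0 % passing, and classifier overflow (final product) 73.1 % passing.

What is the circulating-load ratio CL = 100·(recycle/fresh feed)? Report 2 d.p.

CL = 433.77 %

Balance %-passing 150 µm (r = R/F):
d + r·d = r·u + o → r(d−u) = o−d
r = (73.1 − 39.7)/(39.7 − 32.0) = 33.4/7.7 = 4.3377
CL = 100·r = 433.77 %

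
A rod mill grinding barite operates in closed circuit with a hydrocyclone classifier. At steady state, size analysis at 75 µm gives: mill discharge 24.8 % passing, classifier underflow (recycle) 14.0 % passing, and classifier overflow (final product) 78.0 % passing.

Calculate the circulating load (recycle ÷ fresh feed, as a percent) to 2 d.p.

CL = 492.59 %

Balance %-passing 75 µm (r = R/F):
Fd + Rd = Ru + Fo ⇒ R/F = (o−d)/(d−u)
r = (78.0 − 24.8)/(24.8 − 14.0) = 53.2/10.8 = 4.9259
CL = 100·r = 492.59 %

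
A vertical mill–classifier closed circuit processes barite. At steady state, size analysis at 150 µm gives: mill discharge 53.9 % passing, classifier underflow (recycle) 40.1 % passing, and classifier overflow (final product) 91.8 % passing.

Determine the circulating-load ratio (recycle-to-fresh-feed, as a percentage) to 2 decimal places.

CL = 274.64 %

Classifier node, passing 150 µm:
d + r·d = r·u + o → r(d−u) = o−d
r = (91.8 − 53.9)/(53.9 − 40.1) = 37.9/13.8 = 2.7464
CL = 100·r = 274.64 %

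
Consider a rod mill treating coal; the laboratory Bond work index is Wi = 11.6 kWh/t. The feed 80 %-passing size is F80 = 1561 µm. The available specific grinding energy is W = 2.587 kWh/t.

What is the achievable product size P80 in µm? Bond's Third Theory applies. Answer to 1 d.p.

P80 = 441.1 µm

W = 10 Wi / √P80 − 10 Wi / √F80
P80^-0.5 = F80^-0.5 + W/(10 Wi)
  = 2.5870/(10·11.6) + 1/√1561 = 0.022302 + 0.025310 = 0.047612
P80 = (1/0.047612)² = 21.0031² = 441.13 µm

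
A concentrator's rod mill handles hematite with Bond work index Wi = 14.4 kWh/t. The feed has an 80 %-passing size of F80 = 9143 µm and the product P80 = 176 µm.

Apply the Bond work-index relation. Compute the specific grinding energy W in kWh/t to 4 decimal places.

W = 9.3484 kWh/t

W_Bond = 10·Wi·(1/√P₈₀ − 1/√F₈₀)
1/√176 = 0.075378;  1/√9143 = 0.010458
W = 10·14.4·(0.075378 − 0.010458) = 9.3484 kWh/t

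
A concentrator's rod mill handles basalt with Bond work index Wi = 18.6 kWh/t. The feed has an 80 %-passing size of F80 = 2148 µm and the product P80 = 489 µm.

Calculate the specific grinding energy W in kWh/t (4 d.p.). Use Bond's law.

W = 4.3980 kWh/t

W = 10·Wi·[P80^(−½) − F80^(−½)]
1/√489 = 0.045222;  1/√2148 = 0.021577
W = 10·18.6·(0.045222 − 0.021577) = 4.3980 kWh/t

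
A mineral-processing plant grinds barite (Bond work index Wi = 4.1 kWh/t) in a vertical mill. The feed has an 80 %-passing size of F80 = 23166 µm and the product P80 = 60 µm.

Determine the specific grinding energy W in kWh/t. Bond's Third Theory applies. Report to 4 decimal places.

W = 5.0237 kWh/t

W_Bond = 10·Wi·(1/√P₈₀ − 1/√F₈₀)
1/√60 = 0.129099;  1/√23166 = 0.006570
W = 10·4.1·(0.129099 − 0.006570) = 5.0237 kWh/t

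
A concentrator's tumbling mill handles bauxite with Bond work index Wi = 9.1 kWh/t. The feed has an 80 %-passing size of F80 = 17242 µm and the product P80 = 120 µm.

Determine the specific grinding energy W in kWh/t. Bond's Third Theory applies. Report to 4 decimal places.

W = 7.6141 kWh/t

Bond:  W = 10 Wi (1/√P − 1/√F)
1/√120 = 0.091287;  1/√17242 = 0.007616
W = 10·9.1·(0.091287 − 0.007616) = 7.6141 kWh/t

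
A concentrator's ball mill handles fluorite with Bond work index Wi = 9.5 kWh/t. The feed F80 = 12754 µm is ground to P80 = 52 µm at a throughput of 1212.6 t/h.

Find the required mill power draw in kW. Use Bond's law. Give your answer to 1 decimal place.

W = 10 Wi (P80^-0.5 − F80^-0.5)
W = 10·9.5·(1/√52 − 1/√12754) = 10·9.5·(0.129820) = 12.3329 kWh/t
P = W·T = 12.3329·1212.6 = 14954.9 kW

P = 14954.9 kW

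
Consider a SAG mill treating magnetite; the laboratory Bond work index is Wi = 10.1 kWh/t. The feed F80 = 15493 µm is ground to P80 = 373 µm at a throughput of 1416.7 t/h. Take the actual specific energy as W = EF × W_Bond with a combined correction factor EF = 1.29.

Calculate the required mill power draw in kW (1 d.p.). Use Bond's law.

P = 8074.4 kW

W = 10 Wi (P80^-0.5 − F80^-0.5)
W = 10·10.1·(1/√373 − 1/√15493) = 10·10.1·(0.043744) = 4.4181 kWh/t
W_actual = 1.29 × 4.4181 = 5.6994 kWh/t
P = W·T = 5.6994·1416.7 = 8074.4 kW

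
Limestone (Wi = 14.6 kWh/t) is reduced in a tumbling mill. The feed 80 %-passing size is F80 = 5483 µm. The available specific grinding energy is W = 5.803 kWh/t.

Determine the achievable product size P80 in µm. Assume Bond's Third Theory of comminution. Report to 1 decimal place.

P80 = 352.6 µm

W = 10·Wi·[P80^(−½) − F80^(−½)]
⇒ 1/√P80 = W/(10 Wi) + 1/√F80
  = 5.8030/(10·14.6) + 1/√5483 = 0.039747 + 0.013505 = 0.053251
P80 = (1/0.053251)² = 18.7788² = 352.64 µm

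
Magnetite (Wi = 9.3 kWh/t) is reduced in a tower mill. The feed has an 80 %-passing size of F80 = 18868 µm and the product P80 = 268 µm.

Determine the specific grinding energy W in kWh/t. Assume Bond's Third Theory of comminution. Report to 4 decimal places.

W = 5.0038 kWh/t

W = 10 Wi / √P80 − 10 Wi / √F80
1/√268 = 0.061085;  1/√18868 = 0.007280
W = 10·9.3·(0.061085 − 0.007280) = 5.0038 kWh/t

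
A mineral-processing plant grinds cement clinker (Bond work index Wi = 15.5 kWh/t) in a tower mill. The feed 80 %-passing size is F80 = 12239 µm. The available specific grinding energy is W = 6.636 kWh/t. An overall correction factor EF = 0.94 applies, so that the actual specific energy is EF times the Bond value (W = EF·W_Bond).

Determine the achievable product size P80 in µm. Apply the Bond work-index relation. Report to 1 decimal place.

Bond: W = 10·Wi·(1/√P80 − 1/√F80)
W_Bond = W / EF = 6.636 / 0.94 = 7.0596 kWh/t
⇒ 1/√P80 = W_Bond/(10 Wi) + 1/√F80
  = 7.0596/(10·15.5) + 1/√12239 = 0.045546 + 0.009039 = 0.054585
P80 = (1/0.054585)² = 18.3201² = 335.63 µm

P80 = 335.6 µm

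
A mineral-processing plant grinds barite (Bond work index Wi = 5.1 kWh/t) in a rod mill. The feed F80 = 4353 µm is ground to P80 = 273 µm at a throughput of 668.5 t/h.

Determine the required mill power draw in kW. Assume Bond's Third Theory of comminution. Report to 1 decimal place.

W = 10·Wi·[P80^(−½) − F80^(−½)]
W = 10·5.1·(1/√273 − 1/√4353) = 10·5.1·(0.045366) = 2.3137 kWh/t
P_mill = W·ṁ = 2.3137·668.5 = 1546.7 kW

P = 1546.7 kW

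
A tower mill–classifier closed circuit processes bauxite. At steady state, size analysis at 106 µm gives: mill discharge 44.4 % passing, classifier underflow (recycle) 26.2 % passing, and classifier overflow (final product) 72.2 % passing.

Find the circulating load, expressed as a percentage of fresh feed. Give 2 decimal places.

CL = 152.75 %

Classifier node, passing 106 µm:
d + r·d = r·u + o → r(d−u) = o−d
r = (72.2 − 44.4)/(44.4 − 26.2) = 27.8/18.2 = 1.5275
CL = 100·r = 152.75 %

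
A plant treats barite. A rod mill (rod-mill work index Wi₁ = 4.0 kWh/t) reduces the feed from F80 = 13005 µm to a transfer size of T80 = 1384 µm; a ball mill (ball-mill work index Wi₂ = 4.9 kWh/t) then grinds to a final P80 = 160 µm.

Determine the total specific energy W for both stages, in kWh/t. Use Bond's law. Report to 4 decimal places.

W = 10·Wi·[P80^(−½) − F80^(−½)]
Stage 1 (13005→1384 µm, Wi₁=4.0): W₁ = 10·4.0·(0.026880 − 0.008769) = 0.7245 kWh/t
Stage 2 (1384→160 µm, Wi₂=4.9): W₂ = 10·4.9·(0.079057 − 0.026880) = 2.5567 kWh/t
W = W₁ + W₂ = 0.7245 + 2.5567 = 3.2811 kWh/t

W = 3.2811 kWh/t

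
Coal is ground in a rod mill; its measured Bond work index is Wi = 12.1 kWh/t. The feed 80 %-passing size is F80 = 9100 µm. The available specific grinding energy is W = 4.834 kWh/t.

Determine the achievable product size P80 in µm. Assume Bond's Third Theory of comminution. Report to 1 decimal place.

W = 10 Wi (P80^-0.5 − F80^-0.5)
P80^-0.5 = F80^-0.5 + W/(10 Wi)
  = 4.8340/(10·12.1) + 1/√9100 = 0.039950 + 0.010483 = 0.050433
P80 = (1/0.050433)² = 19.8282² = 393.16 µm

P80 = 393.2 µm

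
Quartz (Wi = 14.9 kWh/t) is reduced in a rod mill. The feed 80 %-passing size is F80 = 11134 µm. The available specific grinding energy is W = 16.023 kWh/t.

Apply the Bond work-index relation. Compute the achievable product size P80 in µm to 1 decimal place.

P80 = 73.0 µm

W = 10 Wi / √P80 − 10 Wi / √F80
⇒ 1/√P80 = W/(10 Wi) + 1/√F80
  = 16.0230/(10·14.9) + 1/√11134 = 0.107537 + 0.009477 = 0.117014
P80 = (1/0.117014)² = 8.5460² = 73.03 µm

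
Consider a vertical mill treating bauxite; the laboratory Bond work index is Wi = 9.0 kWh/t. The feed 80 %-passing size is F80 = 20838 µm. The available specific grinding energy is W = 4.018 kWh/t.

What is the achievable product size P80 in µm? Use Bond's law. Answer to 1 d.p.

P80 = 376.0 µm

W = 10·Wi·[P80^(−½) − F80^(−½)]
⇒ 1/√P80 = W/(10·Wi) + 1/√F80
  = 4.0180/(10·9.0) + 1/√20838 = 0.044644 + 0.006927 = 0.051572
P80 = (1/0.051572)² = 19.3904² = 375.99 µm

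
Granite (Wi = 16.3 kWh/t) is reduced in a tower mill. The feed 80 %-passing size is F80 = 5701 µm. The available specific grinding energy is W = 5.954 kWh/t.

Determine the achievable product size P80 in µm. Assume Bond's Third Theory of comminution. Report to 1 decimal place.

Bond: W = 10·Wi·(1/√P80 − 1/√F80)
1/√P80 = 1/√F80 + W/(10·Wi)
  = 5.9540/(10·16.3) + 1/√5701 = 0.036528 + 0.013244 = 0.049772
P80 = (1/0.049772)² = 20.0917² = 403.68 µm

P80 = 403.7 µm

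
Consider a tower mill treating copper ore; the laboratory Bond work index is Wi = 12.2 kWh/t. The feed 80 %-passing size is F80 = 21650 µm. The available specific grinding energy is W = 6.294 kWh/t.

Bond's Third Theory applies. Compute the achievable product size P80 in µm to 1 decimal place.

W = 10 Wi (P80^-0.5 − F80^-0.5)
P80^-0.5 = F80^-0.5 + W/(10 Wi)
  = 6.2940/(10·12.2) + 1/√21650 = 0.051590 + 0.006796 = 0.058386
P80 = (1/0.058386)² = 17.1273² = 293.34 µm

P80 = 293.3 µm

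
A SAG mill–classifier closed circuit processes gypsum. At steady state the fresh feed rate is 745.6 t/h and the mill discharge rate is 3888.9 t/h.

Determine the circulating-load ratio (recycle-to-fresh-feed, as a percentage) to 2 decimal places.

Steady state: M = F + R.
R = M − F = 3888.9 − 745.6 = 3143.3 t/h
CL = 100·R/F = 100·3143.3/745.6 = 421.58 %

CL = 421.58 %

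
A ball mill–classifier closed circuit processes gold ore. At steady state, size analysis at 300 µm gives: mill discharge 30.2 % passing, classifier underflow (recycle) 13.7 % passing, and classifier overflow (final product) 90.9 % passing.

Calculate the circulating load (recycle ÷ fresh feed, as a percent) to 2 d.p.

CL = 367.88 %

Mass balance on the −300 µm fraction:
(1+r)·d = r·u + o ⇒ r = (o−d)/(d−u)
r = (90.9 − 30.2)/(30.2 − 13.7) = 60.7/16.5 = 3.6788
CL = 100·r = 367.88 %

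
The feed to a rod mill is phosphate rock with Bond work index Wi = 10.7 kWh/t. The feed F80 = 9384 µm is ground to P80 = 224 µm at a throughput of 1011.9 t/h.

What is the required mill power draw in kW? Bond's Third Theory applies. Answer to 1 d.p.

W = 10 Wi (P80^-0.5 − F80^-0.5)
W = 10·10.7·(1/√224 − 1/√9384) = 10·10.7·(0.056492) = 6.0447 kWh/t
Mill draw = 6.0447 × 1011.9 = 6116.6 kW

P = 6116.6 kW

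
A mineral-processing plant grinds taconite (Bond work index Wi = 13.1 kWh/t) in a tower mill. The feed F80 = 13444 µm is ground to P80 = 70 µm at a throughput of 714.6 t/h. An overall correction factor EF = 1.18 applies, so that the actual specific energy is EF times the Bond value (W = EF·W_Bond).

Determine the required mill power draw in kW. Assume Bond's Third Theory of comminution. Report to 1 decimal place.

P = 12250.1 kW

Bond:  W = 10 Wi (1/√P − 1/√F)
W = 10·13.1·(1/√70 − 1/√13444) = 10·13.1·(0.110898) = 14.5277 kWh/t
Apply correction: 14.5277 × 1.18 = 17.1427 kWh/t
Mill draw = 17.1427 × 714.6 = 12250.1 kW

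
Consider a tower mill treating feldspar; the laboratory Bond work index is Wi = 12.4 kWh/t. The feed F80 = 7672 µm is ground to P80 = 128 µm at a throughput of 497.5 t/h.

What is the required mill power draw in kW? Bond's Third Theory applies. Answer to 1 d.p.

W = 10 Wi (P80^-0.5 − F80^-0.5)
W = 10·12.4·(1/√128 − 1/√7672) = 10·12.4·(0.076972) = 9.5445 kWh/t
Power = W × throughput = 9.5445 kWh/t × 497.5 t/h = 4748.4 kW

P = 4748.4 kW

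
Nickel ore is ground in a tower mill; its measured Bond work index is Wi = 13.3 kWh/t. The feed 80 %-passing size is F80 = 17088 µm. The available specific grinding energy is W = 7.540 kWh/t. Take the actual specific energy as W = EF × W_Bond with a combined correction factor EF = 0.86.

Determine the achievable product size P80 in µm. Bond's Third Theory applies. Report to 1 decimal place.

P80 = 184.8 µm

W = 10 Wi (P80^-0.5 − F80^-0.5)
W_Bond = W / EF = 7.540 / 0.86 = 8.7674 kWh/t
⇒ 1/√P80 = W_Bond/(10·Wi) + 1/√F80
  = 8.7674/(10·13.3) + 1/√17088 = 0.065921 + 0.007650 = 0.073570
P80 = (1/0.073570)² = 13.5924² = 184.75 µm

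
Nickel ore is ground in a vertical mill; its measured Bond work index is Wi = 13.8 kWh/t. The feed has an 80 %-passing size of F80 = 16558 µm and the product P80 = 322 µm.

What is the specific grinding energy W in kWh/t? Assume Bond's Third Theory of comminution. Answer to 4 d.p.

W = 10·Wi·[P80^(−½) − F80^(−½)]
1/√322 = 0.055728;  1/√16558 = 0.007771
W = 10·13.8·(0.055728 − 0.007771) = 6.6180 kWh/t

W = 6.6180 kWh/t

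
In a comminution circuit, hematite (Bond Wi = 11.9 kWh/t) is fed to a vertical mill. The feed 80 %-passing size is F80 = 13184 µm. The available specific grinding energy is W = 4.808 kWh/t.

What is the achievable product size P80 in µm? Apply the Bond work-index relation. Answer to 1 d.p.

P80 = 414.6 µm

W_Bond = 10·Wi·(1/√P₈₀ − 1/√F₈₀)
⇒ 1/√P80 = W/(10·Wi) + 1/√F80
  = 4.8080/(10·11.9) + 1/√13184 = 0.040403 + 0.008709 = 0.049113
P80 = (1/0.049113)² = 20.3614² = 414.59 µm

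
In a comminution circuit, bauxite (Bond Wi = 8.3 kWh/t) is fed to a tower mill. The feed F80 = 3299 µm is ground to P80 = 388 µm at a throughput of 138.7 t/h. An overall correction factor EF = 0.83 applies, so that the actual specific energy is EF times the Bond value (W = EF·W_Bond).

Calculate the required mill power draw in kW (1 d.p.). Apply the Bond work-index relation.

W = 10·Wi·[P80^(−½) − F80^(−½)]
W = 10·8.3·(1/√388 − 1/√3299) = 10·8.3·(0.033357) = 2.7686 kWh/t
Corrected W = EF·W_Bond = 0.83·2.7686 = 2.2980 kWh/t
P_mill = W·ṁ = 2.2980·138.7 = 318.7 kW

P = 318.7 kW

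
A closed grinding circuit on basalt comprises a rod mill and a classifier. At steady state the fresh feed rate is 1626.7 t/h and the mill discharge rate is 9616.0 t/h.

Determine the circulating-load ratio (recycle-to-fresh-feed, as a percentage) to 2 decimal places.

Mill node: discharge = fresh + recycle.
R = M − F = 9616.0 − 1626.7 = 7989.3 t/h
CL = 100·R/F = 100·7989.3/1626.7 = 491.14 %

CL = 491.14 %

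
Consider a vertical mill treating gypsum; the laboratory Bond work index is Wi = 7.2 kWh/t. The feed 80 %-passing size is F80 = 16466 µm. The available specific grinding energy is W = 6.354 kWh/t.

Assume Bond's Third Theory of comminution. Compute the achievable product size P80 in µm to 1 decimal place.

P80 = 108.4 µm

W = 10 Wi / √P80 − 10 Wi / √F80
⇒ 1/√P80 = W/(10·Wi) + 1/√F80
  = 6.3540/(10·7.2) + 1/√16466 = 0.088250 + 0.007793 = 0.096043
P80 = (1/0.096043)² = 10.4120² = 108.41 µm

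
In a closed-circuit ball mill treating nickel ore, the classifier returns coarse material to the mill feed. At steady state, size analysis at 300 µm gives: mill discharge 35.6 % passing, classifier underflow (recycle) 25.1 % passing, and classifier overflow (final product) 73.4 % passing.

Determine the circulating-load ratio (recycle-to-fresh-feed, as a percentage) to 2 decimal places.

Balance %-passing 300 µm (r = R/F):
(1+r)·d = r·u + o ⇒ r = (o−d)/(d−u)
r = (73.4 − 35.6)/(35.6 − 25.1) = 37.8/10.5 = 3.6000
CL = 100·r = 360.00 %

CL = 360.00 %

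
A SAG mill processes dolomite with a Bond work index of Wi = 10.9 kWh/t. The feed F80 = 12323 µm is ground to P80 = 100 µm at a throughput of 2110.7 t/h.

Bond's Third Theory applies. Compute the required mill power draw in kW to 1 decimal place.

P = 20934.1 kW

W_Bond = 10·Wi·(1/√P₈₀ − 1/√F₈₀)
W = 10·10.9·(1/√100 − 1/√12323) = 10·10.9·(0.090992) = 9.9181 kWh/t
Power = W × throughput = 9.9181 kWh/t × 2110.7 t/h = 20934.1 kW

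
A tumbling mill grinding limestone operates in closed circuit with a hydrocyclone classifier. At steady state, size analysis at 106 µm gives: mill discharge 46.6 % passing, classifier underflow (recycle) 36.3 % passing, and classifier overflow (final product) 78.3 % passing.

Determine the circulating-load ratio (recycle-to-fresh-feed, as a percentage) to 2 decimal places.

CL = 307.77 %

Balance %-passing 106 µm (r = R/F):
Fd + Rd = Ru + Fo ⇒ R/F = (o−d)/(d−u)
r = (78.3 − 46.6)/(46.6 − 36.3) = 31.7/10.3 = 3.0777
CL = 100·r = 307.77 %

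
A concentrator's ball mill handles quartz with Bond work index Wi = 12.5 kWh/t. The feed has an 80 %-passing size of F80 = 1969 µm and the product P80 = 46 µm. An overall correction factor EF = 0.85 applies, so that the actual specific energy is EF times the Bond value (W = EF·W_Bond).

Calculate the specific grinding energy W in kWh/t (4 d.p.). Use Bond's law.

W = 13.2713 kWh/t

Bond:  W = 10 Wi (1/√P − 1/√F)
1/√46 = 0.147442;  1/√1969 = 0.022536
W = 10·12.5·(0.147442 − 0.022536) = 15.6132 kWh/t
Apply correction: 15.6132 × 0.85 = 13.2713 kWh/t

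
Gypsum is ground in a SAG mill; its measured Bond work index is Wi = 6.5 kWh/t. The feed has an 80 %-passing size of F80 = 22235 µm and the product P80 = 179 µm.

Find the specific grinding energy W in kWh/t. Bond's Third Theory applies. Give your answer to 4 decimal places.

Bond:  W = 10 Wi (1/√P − 1/√F)
1/√179 = 0.074744;  1/√22235 = 0.006706
W = 10·6.5·(0.074744 − 0.006706) = 4.4224 kWh/t

W = 4.4224 kWh/t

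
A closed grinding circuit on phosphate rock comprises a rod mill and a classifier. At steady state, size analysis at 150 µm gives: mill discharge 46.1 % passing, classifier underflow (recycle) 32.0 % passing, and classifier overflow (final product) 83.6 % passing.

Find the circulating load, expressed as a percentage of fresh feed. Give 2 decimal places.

Mass balance on the −150 µm fraction:
(1+r)d = ru + o → r = (o−d)/(d−u)
r = (83.6 − 46.1)/(46.1 − 32.0) = 37.5/14.1 = 2.6596
CL = 100·r = 265.96 %

CL = 265.96 %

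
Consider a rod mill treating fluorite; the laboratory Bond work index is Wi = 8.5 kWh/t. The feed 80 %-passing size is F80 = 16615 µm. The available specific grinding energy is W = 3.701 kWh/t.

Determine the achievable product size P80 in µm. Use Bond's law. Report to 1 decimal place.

P80 = 380.0 µm

W_Bond = 10·Wi·(1/√P₈₀ − 1/√F₈₀)
⇒ 1/√P80 = W/(10 Wi) + 1/√F80
  = 3.7010/(10·8.5) + 1/√16615 = 0.043541 + 0.007758 = 0.051299
P80 = (1/0.051299)² = 19.4935² = 380.00 µm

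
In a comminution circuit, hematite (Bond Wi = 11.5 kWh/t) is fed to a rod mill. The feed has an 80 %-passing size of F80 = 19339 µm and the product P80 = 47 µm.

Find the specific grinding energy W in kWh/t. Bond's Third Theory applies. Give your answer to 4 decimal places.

W = 15.9475 kWh/t

W = 10 Wi / √P80 − 10 Wi / √F80
1/√47 = 0.145865;  1/√19339 = 0.007191
W = 10·11.5·(0.145865 − 0.007191) = 15.9475 kWh/t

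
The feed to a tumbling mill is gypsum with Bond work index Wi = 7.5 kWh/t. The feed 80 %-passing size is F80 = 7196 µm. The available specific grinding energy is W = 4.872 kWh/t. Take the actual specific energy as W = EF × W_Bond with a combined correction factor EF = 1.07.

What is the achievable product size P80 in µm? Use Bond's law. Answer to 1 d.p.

W = 10·Wi·[P80^(−½) − F80^(−½)]
W_Bond = W / EF = 4.872 / 1.07 = 4.5533 kWh/t
⇒ 1/√P80 = W_Bond/(10·Wi) + 1/√F80
  = 4.5533/(10·7.5) + 1/√7196 = 0.060710 + 0.011788 = 0.072499
P80 = (1/0.072499)² = 13.7934² = 190.26 µm

P80 = 190.3 µm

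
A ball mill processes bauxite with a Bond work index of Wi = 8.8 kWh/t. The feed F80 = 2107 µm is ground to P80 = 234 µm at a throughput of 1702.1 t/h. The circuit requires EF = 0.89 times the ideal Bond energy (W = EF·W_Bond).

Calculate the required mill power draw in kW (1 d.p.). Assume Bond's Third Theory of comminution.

P = 5810.5 kW

W = 10 Wi (P80^-0.5 − F80^-0.5)
W = 10·8.8·(1/√234 − 1/√2107) = 10·8.8·(0.043587) = 3.8356 kWh/t
Corrected W = EF·W_Bond = 0.89·3.8356 = 3.4137 kWh/t
P_mill = W·ṁ = 3.4137·1702.1 = 5810.5 kW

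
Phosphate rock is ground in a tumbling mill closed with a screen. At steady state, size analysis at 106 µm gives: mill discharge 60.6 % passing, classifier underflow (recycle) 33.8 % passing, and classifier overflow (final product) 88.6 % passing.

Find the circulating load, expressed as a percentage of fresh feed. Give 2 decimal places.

Let r = R/F. Size balance at 106 µm:
d + r·d = r·u + o → r(d−u) = o−d
r = (88.6 − 60.6)/(60.6 − 33.8) = 28.0/26.8 = 1.0448
CL = 100·r = 104.48 %

CL = 104.48 %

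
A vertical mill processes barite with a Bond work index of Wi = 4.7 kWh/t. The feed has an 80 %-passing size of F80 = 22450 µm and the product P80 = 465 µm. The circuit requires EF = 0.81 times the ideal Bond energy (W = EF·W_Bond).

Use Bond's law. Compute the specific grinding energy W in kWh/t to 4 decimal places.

W = 10·Wi·(P80^(-½) − F80^(-½))
1/√465 = 0.046374;  1/√22450 = 0.006674
W = 10·4.7·(0.046374 − 0.006674) = 1.8659 kWh/t
With EF = 0.81: W = 1.8659·0.81 = 1.5114 kWh/t

W = 1.5114 kWh/t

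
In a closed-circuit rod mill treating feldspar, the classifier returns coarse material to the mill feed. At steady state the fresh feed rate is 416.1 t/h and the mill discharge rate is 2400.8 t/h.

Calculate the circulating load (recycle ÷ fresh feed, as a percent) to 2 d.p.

CL = 476.98 %

Mill node: discharge = fresh + recycle.
R = M − F = 2400.8 − 416.1 = 1984.7 t/h
CL = 100·R/F = 100·1984.7/416.1 = 476.98 %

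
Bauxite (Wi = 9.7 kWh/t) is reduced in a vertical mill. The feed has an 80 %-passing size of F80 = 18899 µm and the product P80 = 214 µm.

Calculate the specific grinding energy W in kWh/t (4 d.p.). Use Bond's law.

W = 5.9252 kWh/t

Bond: W = 10·Wi·(1/√P80 − 1/√F80)
1/√214 = 0.068359;  1/√18899 = 0.007274
W = 10·9.7·(0.068359 − 0.007274) = 5.9252 kWh/t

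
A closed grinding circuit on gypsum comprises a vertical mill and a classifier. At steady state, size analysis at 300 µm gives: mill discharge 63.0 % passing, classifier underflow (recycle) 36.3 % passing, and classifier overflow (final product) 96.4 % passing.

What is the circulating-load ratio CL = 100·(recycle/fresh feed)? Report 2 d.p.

Two-product formula at 300 µm:
r = (o − d)/(d − u)
r = (96.4 − 63.0)/(63.0 − 36.3) = 33.4/26.7 = 1.2509
CL = 100·r = 125.09 %

CL = 125.09 %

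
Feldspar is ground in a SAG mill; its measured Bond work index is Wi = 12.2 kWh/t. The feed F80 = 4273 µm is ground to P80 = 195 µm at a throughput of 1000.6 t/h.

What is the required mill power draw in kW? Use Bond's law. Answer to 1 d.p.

P = 6874.4 kW

W = 10·Wi·[P80^(−½) − F80^(−½)]
W = 10·12.2·(1/√195 − 1/√4273) = 10·12.2·(0.056314) = 6.8703 kWh/t
P_mill = W·ṁ = 6.8703·1000.6 = 6874.4 kW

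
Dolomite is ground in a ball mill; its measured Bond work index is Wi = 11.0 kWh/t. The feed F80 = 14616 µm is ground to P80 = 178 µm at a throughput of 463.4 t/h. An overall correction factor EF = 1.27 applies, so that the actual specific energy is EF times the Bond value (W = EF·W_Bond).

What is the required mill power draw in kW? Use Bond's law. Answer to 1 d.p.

P = 4316.8 kW

W = 10·Wi·[P80^(−½) − F80^(−½)]
W = 10·11.0·(1/√178 − 1/√14616) = 10·11.0·(0.066682) = 7.3350 kWh/t
Corrected W = EF·W_Bond = 1.27·7.3350 = 9.3154 kWh/t
P_mill = W·ṁ = 9.3154·463.4 = 4316.8 kW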